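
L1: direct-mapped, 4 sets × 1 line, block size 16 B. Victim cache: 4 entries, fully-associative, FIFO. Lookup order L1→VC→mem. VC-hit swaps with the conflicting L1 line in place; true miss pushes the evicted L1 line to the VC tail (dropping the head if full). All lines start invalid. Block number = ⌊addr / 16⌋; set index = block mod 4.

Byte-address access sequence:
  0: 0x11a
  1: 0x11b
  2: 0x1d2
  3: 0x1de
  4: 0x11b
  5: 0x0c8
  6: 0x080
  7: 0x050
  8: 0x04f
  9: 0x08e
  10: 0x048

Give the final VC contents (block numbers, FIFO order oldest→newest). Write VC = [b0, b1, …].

#0 0x11a→b17/s1 MISS; vc=[]
#1 0x11b→b17/s1 L1-HIT; vc=[]
#2 0x1d2→b29/s1 MISS; vc=[17]
#3 0x1de→b29/s1 L1-HIT; vc=[17]
#4 0x11b→b17/s1 VC-HIT; vc=[29]
#5 0xc8→b12/s0 MISS; vc=[29]
#6 0x80→b8/s0 MISS; vc=[29,12]
#7 0x50→b5/s1 MISS; vc=[29,12,17]
#8 0x4f→b4/s0 MISS; vc=[29,12,17,8]
#9 0x8e→b8/s0 VC-HIT; vc=[29,12,17,4]
#10 0x48→b4/s0 VC-HIT; vc=[29,12,17,8]

VC = [29, 12, 17, 8]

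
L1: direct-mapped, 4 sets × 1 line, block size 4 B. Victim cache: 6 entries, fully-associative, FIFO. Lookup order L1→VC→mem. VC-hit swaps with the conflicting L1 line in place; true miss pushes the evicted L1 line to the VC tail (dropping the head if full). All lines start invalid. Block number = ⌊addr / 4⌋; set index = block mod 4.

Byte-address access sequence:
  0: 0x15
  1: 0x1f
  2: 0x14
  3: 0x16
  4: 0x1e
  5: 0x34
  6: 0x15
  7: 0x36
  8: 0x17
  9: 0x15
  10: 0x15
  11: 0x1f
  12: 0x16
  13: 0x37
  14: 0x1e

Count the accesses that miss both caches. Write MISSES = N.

  [0] addr=0x15 blk=5 s=1: MISS | VC []
  [1] addr=0x1f blk=7 s=3: MISS | VC []
  [2] addr=0x14 blk=5 s=1: L1-HIT | VC []
  [3] addr=0x16 blk=5 s=1: L1-HIT | VC []
  [4] addr=0x1e blk=7 s=3: L1-HIT | VC []
  [5] addr=0x34 blk=13 s=1: MISS | VC [5]
  [6] addr=0x15 blk=5 s=1: VC-HIT | VC [13]
  [7] addr=0x36 blk=13 s=1: VC-HIT | VC [5]
  [8] addr=0x17 blk=5 s=1: VC-HIT | VC [13]
  [9] addr=0x15 blk=5 s=1: L1-HIT | VC [13]
  [10] addr=0x15 blk=5 s=1: L1-HIT | VC [13]
  [11] addr=0x1f blk=7 s=3: L1-HIT | VC [13]
  [12] addr=0x16 blk=5 s=1: L1-HIT | VC [13]
  [13] addr=0x37 blk=13 s=1: VC-HIT | VC [5]
  [14] addr=0x1e blk=7 s=3: L1-HIT | VC [5]

MISSES = 3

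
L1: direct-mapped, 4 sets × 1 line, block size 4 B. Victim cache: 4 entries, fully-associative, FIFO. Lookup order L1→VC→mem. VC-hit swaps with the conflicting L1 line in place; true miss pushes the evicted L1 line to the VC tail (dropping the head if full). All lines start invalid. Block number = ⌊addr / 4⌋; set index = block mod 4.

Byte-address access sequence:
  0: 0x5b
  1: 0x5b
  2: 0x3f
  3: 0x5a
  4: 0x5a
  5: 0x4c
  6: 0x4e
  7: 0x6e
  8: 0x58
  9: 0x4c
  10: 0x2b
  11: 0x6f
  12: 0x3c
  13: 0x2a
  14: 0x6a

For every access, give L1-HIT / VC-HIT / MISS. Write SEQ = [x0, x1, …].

  [0] addr=0x5b blk=22 s=2: MISS | VC []
  [1] addr=0x5b blk=22 s=2: L1-HIT | VC []
  [2] addr=0x3f blk=15 s=3: MISS | VC []
  [3] addr=0x5a blk=22 s=2: L1-HIT | VC []
  [4] addr=0x5a blk=22 s=2: L1-HIT | VC []
  [5] addr=0x4c blk=19 s=3: MISS | VC [15]
  [6] addr=0x4e blk=19 s=3: L1-HIT | VC [15]
  [7] addr=0x6e blk=27 s=3: MISS | VC [15, 19]
  [8] addr=0x58 blk=22 s=2: L1-HIT | VC [15, 19]
  [9] addr=0x4c blk=19 s=3: VC-HIT | VC [15, 27]
  [10] addr=0x2b blk=10 s=2: MISS | VC [15, 27, 22]
  [11] addr=0x6f blk=27 s=3: VC-HIT | VC [15, 19, 22]
  [12] addr=0x3c blk=15 s=3: VC-HIT | VC [27, 19, 22]
  [13] addr=0x2a blk=10 s=2: L1-HIT | VC [27, 19, 22]
  [14] addr=0x6a blk=26 s=2: MISS | VC [27, 19, 22, 10]

SEQ = [MISS, L1-HIT, MISS, L1-HIT, L1-HIT, MISS, L1-HIT, MISS, L1-HIT, VC-HIT, MISS, VC-HIT, VC-HIT, L1-HIT, MISS]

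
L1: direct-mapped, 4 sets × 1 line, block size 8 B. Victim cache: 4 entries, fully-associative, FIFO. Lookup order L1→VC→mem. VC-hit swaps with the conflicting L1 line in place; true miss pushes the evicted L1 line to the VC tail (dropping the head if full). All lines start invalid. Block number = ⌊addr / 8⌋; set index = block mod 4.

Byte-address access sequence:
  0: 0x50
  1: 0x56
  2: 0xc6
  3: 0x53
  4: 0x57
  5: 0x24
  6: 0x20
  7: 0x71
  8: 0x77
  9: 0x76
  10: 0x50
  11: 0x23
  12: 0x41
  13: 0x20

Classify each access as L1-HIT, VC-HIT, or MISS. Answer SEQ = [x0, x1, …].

SEQ = [MISS, L1-HIT, MISS, L1-HIT, L1-HIT, MISS, L1-HIT, MISS, L1-HIT, L1-HIT, VC-HIT, L1-HIT, MISS, VC-HIT]

  [0] addr=0x50 blk=10 s=2: MISS | VC []
  [1] addr=0x56 blk=10 s=2: L1-HIT | VC []
  [2] addr=0xc6 blk=24 s=0: MISS | VC []
  [3] addr=0x53 blk=10 s=2: L1-HIT | VC []
  [4] addr=0x57 blk=10 s=2: L1-HIT | VC []
  [5] addr=0x24 blk=4 s=0: MISS | VC [24]
  [6] addr=0x20 blk=4 s=0: L1-HIT | VC [24]
  [7] addr=0x71 blk=14 s=2: MISS | VC [24, 10]
  [8] addr=0x77 blk=14 s=2: L1-HIT | VC [24, 10]
  [9] addr=0x76 blk=14 s=2: L1-HIT | VC [24, 10]
  [10] addr=0x50 blk=10 s=2: VC-HIT | VC [24, 14]
  [11] addr=0x23 blk=4 s=0: L1-HIT | VC [24, 14]
  [12] addr=0x41 blk=8 s=0: MISS | VC [24, 14, 4]
  [13] addr=0x20 blk=4 s=0: VC-HIT | VC [24, 14, 8]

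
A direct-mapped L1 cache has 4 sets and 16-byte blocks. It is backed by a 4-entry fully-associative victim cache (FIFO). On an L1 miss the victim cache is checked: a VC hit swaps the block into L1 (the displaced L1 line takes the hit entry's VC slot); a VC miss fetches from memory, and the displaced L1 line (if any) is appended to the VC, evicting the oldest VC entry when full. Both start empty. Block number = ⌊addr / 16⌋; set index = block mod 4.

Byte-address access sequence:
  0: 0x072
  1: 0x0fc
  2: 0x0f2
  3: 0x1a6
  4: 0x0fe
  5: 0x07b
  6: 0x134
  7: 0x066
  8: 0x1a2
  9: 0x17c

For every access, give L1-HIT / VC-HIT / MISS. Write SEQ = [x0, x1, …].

#0 0x72→b7/s3 MISS; vc=[]
#1 0xfc→b15/s3 MISS; vc=[7]
#2 0xf2→b15/s3 L1-HIT; vc=[7]
#3 0x1a6→b26/s2 MISS; vc=[7]
#4 0xfe→b15/s3 L1-HIT; vc=[7]
#5 0x7b→b7/s3 VC-HIT; vc=[15]
#6 0x134→b19/s3 MISS; vc=[15,7]
#7 0x66→b6/s2 MISS; vc=[15,7,26]
#8 0x1a2→b26/s2 VC-HIT; vc=[15,7,6]
#9 0x17c→b23/s3 MISS; vc=[15,7,6,19]

SEQ = [MISS, MISS, L1-HIT, MISS, L1-HIT, VC-HIT, MISS, MISS, VC-HIT, MISS]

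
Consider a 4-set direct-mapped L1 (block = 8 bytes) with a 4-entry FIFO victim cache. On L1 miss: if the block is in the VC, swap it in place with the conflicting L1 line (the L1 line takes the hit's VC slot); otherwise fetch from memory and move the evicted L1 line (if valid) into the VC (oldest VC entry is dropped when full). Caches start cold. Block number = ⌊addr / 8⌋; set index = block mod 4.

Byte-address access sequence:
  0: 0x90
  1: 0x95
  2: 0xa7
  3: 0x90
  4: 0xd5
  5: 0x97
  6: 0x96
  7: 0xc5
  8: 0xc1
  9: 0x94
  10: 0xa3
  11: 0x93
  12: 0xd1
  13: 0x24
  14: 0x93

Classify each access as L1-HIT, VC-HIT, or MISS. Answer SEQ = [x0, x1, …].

SEQ = [MISS, L1-HIT, MISS, L1-HIT, MISS, VC-HIT, L1-HIT, MISS, L1-HIT, L1-HIT, VC-HIT, L1-HIT, VC-HIT, MISS, VC-HIT]

0: 0x90 (blk 18, set 2) → MISS  vc=[]
1: 0x95 (blk 18, set 2) → L1-HIT  vc=[]
2: 0xa7 (blk 20, set 0) → MISS  vc=[]
3: 0x90 (blk 18, set 2) → L1-HIT  vc=[]
4: 0xd5 (blk 26, set 2) → MISS  vc=[18]
5: 0x97 (blk 18, set 2) → VC-HIT  vc=[26]
6: 0x96 (blk 18, set 2) → L1-HIT  vc=[26]
7: 0xc5 (blk 24, set 0) → MISS  vc=[26, 20]
8: 0xc1 (blk 24, set 0) → L1-HIT  vc=[26, 20]
9: 0x94 (blk 18, set 2) → L1-HIT  vc=[26, 20]
10: 0xa3 (blk 20, set 0) → VC-HIT  vc=[26, 24]
11: 0x93 (blk 18, set 2) → L1-HIT  vc=[26, 24]
12: 0xd1 (blk 26, set 2) → VC-HIT  vc=[18, 24]
13: 0x24 (blk 4, set 0) → MISS  vc=[18, 24, 20]
14: 0x93 (blk 18, set 2) → VC-HIT  vc=[26, 24, 20]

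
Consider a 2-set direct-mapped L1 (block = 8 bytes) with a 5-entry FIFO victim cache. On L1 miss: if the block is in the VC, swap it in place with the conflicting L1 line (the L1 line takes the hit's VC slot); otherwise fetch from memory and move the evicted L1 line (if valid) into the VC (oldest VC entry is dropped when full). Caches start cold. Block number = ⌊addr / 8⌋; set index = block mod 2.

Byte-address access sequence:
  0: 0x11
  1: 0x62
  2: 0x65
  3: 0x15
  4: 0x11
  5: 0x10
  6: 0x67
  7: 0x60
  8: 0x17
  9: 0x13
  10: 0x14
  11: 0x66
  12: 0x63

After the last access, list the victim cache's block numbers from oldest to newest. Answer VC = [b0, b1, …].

0: 0x11 (blk 2, set 0) → MISS  vc=[]
1: 0x62 (blk 12, set 0) → MISS  vc=[2]
2: 0x65 (blk 12, set 0) → L1-HIT  vc=[2]
3: 0x15 (blk 2, set 0) → VC-HIT  vc=[12]
4: 0x11 (blk 2, set 0) → L1-HIT  vc=[12]
5: 0x10 (blk 2, set 0) → L1-HIT  vc=[12]
6: 0x67 (blk 12, set 0) → VC-HIT  vc=[2]
7: 0x60 (blk 12, set 0) → L1-HIT  vc=[2]
8: 0x17 (blk 2, set 0) → VC-HIT  vc=[12]
9: 0x13 (blk 2, set 0) → L1-HIT  vc=[12]
10: 0x14 (blk 2, set 0) → L1-HIT  vc=[12]
11: 0x66 (blk 12, set 0) → VC-HIT  vc=[2]
12: 0x63 (blk 12, set 0) → L1-HIT  vc=[2]

VC = [2]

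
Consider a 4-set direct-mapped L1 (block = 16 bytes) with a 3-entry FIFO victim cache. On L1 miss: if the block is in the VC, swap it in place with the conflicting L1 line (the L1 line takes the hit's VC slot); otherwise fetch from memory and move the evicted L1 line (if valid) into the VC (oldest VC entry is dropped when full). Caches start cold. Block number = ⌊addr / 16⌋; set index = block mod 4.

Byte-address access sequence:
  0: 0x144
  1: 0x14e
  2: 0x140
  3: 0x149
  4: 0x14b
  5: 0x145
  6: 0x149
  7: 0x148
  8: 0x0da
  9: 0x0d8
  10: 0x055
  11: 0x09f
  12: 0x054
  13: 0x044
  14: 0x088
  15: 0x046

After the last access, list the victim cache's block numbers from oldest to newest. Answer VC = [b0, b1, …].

#0 0x144→b20/s0 MISS; vc=[]
#1 0x14e→b20/s0 L1-HIT; vc=[]
#2 0x140→b20/s0 L1-HIT; vc=[]
#3 0x149→b20/s0 L1-HIT; vc=[]
#4 0x14b→b20/s0 L1-HIT; vc=[]
#5 0x145→b20/s0 L1-HIT; vc=[]
#6 0x149→b20/s0 L1-HIT; vc=[]
#7 0x148→b20/s0 L1-HIT; vc=[]
#8 0xda→b13/s1 MISS; vc=[]
#9 0xd8→b13/s1 L1-HIT; vc=[]
#10 0x55→b5/s1 MISS; vc=[13]
#11 0x9f→b9/s1 MISS; vc=[13,5]
#12 0x54→b5/s1 VC-HIT; vc=[13,9]
#13 0x44→b4/s0 MISS; vc=[13,9,20]
#14 0x88→b8/s0 MISS; vc=[9,20,4]
#15 0x46→b4/s0 VC-HIT; vc=[9,20,8]

VC = [9, 20, 8]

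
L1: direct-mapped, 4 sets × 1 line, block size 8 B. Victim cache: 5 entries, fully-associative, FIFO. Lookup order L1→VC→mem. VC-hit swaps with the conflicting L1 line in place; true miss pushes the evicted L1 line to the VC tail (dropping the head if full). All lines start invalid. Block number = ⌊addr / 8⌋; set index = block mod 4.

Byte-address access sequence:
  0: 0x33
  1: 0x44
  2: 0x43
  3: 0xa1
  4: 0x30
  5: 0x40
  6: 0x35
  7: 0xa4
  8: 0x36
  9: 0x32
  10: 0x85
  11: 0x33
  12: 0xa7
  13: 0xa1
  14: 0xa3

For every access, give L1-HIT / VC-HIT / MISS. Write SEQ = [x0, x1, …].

SEQ = [MISS, MISS, L1-HIT, MISS, L1-HIT, VC-HIT, L1-HIT, VC-HIT, L1-HIT, L1-HIT, MISS, L1-HIT, VC-HIT, L1-HIT, L1-HIT]

0: 0x33 (blk 6, set 2) → MISS  vc=[]
1: 0x44 (blk 8, set 0) → MISS  vc=[]
2: 0x43 (blk 8, set 0) → L1-HIT  vc=[]
3: 0xa1 (blk 20, set 0) → MISS  vc=[8]
4: 0x30 (blk 6, set 2) → L1-HIT  vc=[8]
5: 0x40 (blk 8, set 0) → VC-HIT  vc=[20]
6: 0x35 (blk 6, set 2) → L1-HIT  vc=[20]
7: 0xa4 (blk 20, set 0) → VC-HIT  vc=[8]
8: 0x36 (blk 6, set 2) → L1-HIT  vc=[8]
9: 0x32 (blk 6, set 2) → L1-HIT  vc=[8]
10: 0x85 (blk 16, set 0) → MISS  vc=[8, 20]
11: 0x33 (blk 6, set 2) → L1-HIT  vc=[8, 20]
12: 0xa7 (blk 20, set 0) → VC-HIT  vc=[8, 16]
13: 0xa1 (blk 20, set 0) → L1-HIT  vc=[8, 16]
14: 0xa3 (blk 20, set 0) → L1-HIT  vc=[8, 16]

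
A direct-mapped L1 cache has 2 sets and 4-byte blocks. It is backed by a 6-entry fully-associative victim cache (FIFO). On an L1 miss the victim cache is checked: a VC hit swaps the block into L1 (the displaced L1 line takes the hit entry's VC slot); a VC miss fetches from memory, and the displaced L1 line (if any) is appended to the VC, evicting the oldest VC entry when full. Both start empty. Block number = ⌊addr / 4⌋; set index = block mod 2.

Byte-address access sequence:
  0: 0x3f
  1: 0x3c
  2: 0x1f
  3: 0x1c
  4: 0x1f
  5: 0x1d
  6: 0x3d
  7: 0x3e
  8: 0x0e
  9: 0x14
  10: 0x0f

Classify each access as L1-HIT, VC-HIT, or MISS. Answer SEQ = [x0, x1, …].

0: 0x3f (blk 15, set 1) → MISS  vc=[]
1: 0x3c (blk 15, set 1) → L1-HIT  vc=[]
2: 0x1f (blk 7, set 1) → MISS  vc=[15]
3: 0x1c (blk 7, set 1) → L1-HIT  vc=[15]
4: 0x1f (blk 7, set 1) → L1-HIT  vc=[15]
5: 0x1d (blk 7, set 1) → L1-HIT  vc=[15]
6: 0x3d (blk 15, set 1) → VC-HIT  vc=[7]
7: 0x3e (blk 15, set 1) → L1-HIT  vc=[7]
8: 0xe (blk 3, set 1) → MISS  vc=[7, 15]
9: 0x14 (blk 5, set 1) → MISS  vc=[7, 15, 3]
10: 0xf (blk 3, set 1) → VC-HIT  vc=[7, 15, 5]

SEQ = [MISS, L1-HIT, MISS, L1-HIT, L1-HIT, L1-HIT, VC-HIT, L1-HIT, MISS, MISS, VC-HIT]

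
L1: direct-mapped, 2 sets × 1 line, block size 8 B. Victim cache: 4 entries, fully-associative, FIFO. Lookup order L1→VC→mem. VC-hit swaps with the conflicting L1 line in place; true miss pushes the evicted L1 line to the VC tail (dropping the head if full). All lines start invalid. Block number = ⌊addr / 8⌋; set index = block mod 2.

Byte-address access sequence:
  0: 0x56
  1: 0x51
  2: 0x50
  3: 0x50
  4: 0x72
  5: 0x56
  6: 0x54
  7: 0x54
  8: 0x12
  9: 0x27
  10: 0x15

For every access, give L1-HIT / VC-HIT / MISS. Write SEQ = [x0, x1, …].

SEQ = [MISS, L1-HIT, L1-HIT, L1-HIT, MISS, VC-HIT, L1-HIT, L1-HIT, MISS, MISS, VC-HIT]

0: 0x56 (blk 10, set 0) → MISS  vc=[]
1: 0x51 (blk 10, set 0) → L1-HIT  vc=[]
2: 0x50 (blk 10, set 0) → L1-HIT  vc=[]
3: 0x50 (blk 10, set 0) → L1-HIT  vc=[]
4: 0x72 (blk 14, set 0) → MISS  vc=[10]
5: 0x56 (blk 10, set 0) → VC-HIT  vc=[14]
6: 0x54 (blk 10, set 0) → L1-HIT  vc=[14]
7: 0x54 (blk 10, set 0) → L1-HIT  vc=[14]
8: 0x12 (blk 2, set 0) → MISS  vc=[14, 10]
9: 0x27 (blk 4, set 0) → MISS  vc=[14, 10, 2]
10: 0x15 (blk 2, set 0) → VC-HIT  vc=[14, 10, 4]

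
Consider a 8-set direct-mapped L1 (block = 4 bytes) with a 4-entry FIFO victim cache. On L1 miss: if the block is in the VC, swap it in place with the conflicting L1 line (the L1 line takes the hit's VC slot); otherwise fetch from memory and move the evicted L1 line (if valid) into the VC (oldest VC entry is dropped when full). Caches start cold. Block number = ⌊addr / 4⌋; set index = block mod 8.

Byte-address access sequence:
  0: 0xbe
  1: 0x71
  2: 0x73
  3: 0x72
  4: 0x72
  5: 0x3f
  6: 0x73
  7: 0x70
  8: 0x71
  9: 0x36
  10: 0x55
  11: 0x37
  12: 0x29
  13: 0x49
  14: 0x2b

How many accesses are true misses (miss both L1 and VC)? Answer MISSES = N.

0: 0xbe (blk 47, set 7) → MISS  vc=[]
1: 0x71 (blk 28, set 4) → MISS  vc=[]
2: 0x73 (blk 28, set 4) → L1-HIT  vc=[]
3: 0x72 (blk 28, set 4) → L1-HIT  vc=[]
4: 0x72 (blk 28, set 4) → L1-HIT  vc=[]
5: 0x3f (blk 15, set 7) → MISS  vc=[47]
6: 0x73 (blk 28, set 4) → L1-HIT  vc=[47]
7: 0x70 (blk 28, set 4) → L1-HIT  vc=[47]
8: 0x71 (blk 28, set 4) → L1-HIT  vc=[47]
9: 0x36 (blk 13, set 5) → MISS  vc=[47]
10: 0x55 (blk 21, set 5) → MISS  vc=[47, 13]
11: 0x37 (blk 13, set 5) → VC-HIT  vc=[47, 21]
12: 0x29 (blk 10, set 2) → MISS  vc=[47, 21]
13: 0x49 (blk 18, set 2) → MISS  vc=[47, 21, 10]
14: 0x2b (blk 10, set 2) → VC-HIT  vc=[47, 21, 18]

MISSES = 7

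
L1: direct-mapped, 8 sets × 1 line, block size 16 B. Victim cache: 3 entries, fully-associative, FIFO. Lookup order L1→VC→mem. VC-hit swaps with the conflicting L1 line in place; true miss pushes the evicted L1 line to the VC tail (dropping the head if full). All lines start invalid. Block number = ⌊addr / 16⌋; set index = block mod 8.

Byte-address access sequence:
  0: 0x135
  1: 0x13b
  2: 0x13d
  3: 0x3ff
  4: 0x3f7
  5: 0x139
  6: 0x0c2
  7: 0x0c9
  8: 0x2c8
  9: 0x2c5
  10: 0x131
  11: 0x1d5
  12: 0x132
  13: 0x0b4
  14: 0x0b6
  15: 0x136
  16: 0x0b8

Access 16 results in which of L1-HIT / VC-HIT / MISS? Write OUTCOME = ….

  [0] addr=0x135 blk=19 s=3: MISS | VC []
  [1] addr=0x13b blk=19 s=3: L1-HIT | VC []
  [2] addr=0x13d blk=19 s=3: L1-HIT | VC []
  [3] addr=0x3ff blk=63 s=7: MISS | VC []
  [4] addr=0x3f7 blk=63 s=7: L1-HIT | VC []
  [5] addr=0x139 blk=19 s=3: L1-HIT | VC []
  [6] addr=0xc2 blk=12 s=4: MISS | VC []
  [7] addr=0xc9 blk=12 s=4: L1-HIT | VC []
  [8] addr=0x2c8 blk=44 s=4: MISS | VC [12]
  [9] addr=0x2c5 blk=44 s=4: L1-HIT | VC [12]
  [10] addr=0x131 blk=19 s=3: L1-HIT | VC [12]
  [11] addr=0x1d5 blk=29 s=5: MISS | VC [12]
  [12] addr=0x132 blk=19 s=3: L1-HIT | VC [12]
  [13] addr=0xb4 blk=11 s=3: MISS | VC [12, 19]
  [14] addr=0xb6 blk=11 s=3: L1-HIT | VC [12, 19]
  [15] addr=0x136 blk=19 s=3: VC-HIT | VC [12, 11]
  [16] addr=0xb8 blk=11 s=3: VC-HIT | VC [12, 19]

OUTCOME = VC-HIT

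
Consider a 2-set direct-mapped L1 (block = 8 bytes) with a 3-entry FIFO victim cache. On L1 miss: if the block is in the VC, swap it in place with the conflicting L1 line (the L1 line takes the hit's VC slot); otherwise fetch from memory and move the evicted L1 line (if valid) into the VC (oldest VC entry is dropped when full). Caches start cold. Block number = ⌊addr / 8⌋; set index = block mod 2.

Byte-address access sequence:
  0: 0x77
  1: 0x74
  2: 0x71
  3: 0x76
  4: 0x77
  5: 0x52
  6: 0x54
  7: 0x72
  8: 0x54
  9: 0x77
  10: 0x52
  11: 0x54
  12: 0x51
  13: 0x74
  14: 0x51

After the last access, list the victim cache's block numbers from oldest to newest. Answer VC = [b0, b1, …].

VC = [14]

#0 0x77→b14/s0 MISS; vc=[]
#1 0x74→b14/s0 L1-HIT; vc=[]
#2 0x71→b14/s0 L1-HIT; vc=[]
#3 0x76→b14/s0 L1-HIT; vc=[]
#4 0x77→b14/s0 L1-HIT; vc=[]
#5 0x52→b10/s0 MISS; vc=[14]
#6 0x54→b10/s0 L1-HIT; vc=[14]
#7 0x72→b14/s0 VC-HIT; vc=[10]
#8 0x54→b10/s0 VC-HIT; vc=[14]
#9 0x77→b14/s0 VC-HIT; vc=[10]
#10 0x52→b10/s0 VC-HIT; vc=[14]
#11 0x54→b10/s0 L1-HIT; vc=[14]
#12 0x51→b10/s0 L1-HIT; vc=[14]
#13 0x74→b14/s0 VC-HIT; vc=[10]
#14 0x51→b10/s0 VC-HIT; vc=[14]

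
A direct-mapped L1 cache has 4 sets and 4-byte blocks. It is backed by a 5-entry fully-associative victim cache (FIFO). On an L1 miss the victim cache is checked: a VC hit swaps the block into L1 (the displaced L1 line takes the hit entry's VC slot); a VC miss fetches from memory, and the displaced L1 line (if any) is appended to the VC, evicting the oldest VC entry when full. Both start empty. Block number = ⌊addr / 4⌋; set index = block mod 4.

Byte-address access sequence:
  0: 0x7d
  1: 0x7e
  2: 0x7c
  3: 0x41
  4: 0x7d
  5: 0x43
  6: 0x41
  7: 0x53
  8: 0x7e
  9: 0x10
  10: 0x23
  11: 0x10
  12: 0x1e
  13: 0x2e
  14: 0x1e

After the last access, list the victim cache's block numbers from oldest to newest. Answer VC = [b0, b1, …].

0: 0x7d (blk 31, set 3) → MISS  vc=[]
1: 0x7e (blk 31, set 3) → L1-HIT  vc=[]
2: 0x7c (blk 31, set 3) → L1-HIT  vc=[]
3: 0x41 (blk 16, set 0) → MISS  vc=[]
4: 0x7d (blk 31, set 3) → L1-HIT  vc=[]
5: 0x43 (blk 16, set 0) → L1-HIT  vc=[]
6: 0x41 (blk 16, set 0) → L1-HIT  vc=[]
7: 0x53 (blk 20, set 0) → MISS  vc=[16]
8: 0x7e (blk 31, set 3) → L1-HIT  vc=[16]
9: 0x10 (blk 4, set 0) → MISS  vc=[16, 20]
10: 0x23 (blk 8, set 0) → MISS  vc=[16, 20, 4]
11: 0x10 (blk 4, set 0) → VC-HIT  vc=[16, 20, 8]
12: 0x1e (blk 7, set 3) → MISS  vc=[16, 20, 8, 31]
13: 0x2e (blk 11, set 3) → MISS  vc=[16, 20, 8, 31, 7]
14: 0x1e (blk 7, set 3) → VC-HIT  vc=[16, 20, 8, 31, 11]

VC = [16, 20, 8, 31, 11]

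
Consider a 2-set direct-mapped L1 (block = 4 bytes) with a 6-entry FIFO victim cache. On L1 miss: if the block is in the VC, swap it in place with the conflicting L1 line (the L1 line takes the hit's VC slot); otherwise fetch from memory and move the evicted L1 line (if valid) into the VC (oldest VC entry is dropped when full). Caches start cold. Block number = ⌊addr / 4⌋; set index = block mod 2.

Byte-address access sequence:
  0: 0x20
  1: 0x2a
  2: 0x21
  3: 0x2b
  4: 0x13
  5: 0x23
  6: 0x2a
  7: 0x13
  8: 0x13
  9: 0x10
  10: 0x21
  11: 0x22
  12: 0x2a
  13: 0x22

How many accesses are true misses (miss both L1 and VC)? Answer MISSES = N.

#0 0x20→b8/s0 MISS; vc=[]
#1 0x2a→b10/s0 MISS; vc=[8]
#2 0x21→b8/s0 VC-HIT; vc=[10]
#3 0x2b→b10/s0 VC-HIT; vc=[8]
#4 0x13→b4/s0 MISS; vc=[8,10]
#5 0x23→b8/s0 VC-HIT; vc=[4,10]
#6 0x2a→b10/s0 VC-HIT; vc=[4,8]
#7 0x13→b4/s0 VC-HIT; vc=[10,8]
#8 0x13→b4/s0 L1-HIT; vc=[10,8]
#9 0x10→b4/s0 L1-HIT; vc=[10,8]
#10 0x21→b8/s0 VC-HIT; vc=[10,4]
#11 0x22→b8/s0 L1-HIT; vc=[10,4]
#12 0x2a→b10/s0 VC-HIT; vc=[8,4]
#13 0x22→b8/s0 VC-HIT; vc=[10,4]

MISSES = 3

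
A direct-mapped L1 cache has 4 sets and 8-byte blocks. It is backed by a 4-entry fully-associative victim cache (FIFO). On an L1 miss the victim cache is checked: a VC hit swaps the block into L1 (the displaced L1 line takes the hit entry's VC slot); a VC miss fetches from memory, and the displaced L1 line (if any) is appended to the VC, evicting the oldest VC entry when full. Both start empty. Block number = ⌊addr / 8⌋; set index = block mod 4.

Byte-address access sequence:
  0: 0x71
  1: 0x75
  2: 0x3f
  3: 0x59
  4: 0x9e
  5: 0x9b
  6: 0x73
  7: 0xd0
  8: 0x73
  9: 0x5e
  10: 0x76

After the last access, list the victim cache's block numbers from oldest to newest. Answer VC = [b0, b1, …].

0: 0x71 (blk 14, set 2) → MISS  vc=[]
1: 0x75 (blk 14, set 2) → L1-HIT  vc=[]
2: 0x3f (blk 7, set 3) → MISS  vc=[]
3: 0x59 (blk 11, set 3) → MISS  vc=[7]
4: 0x9e (blk 19, set 3) → MISS  vc=[7, 11]
5: 0x9b (blk 19, set 3) → L1-HIT  vc=[7, 11]
6: 0x73 (blk 14, set 2) → L1-HIT  vc=[7, 11]
7: 0xd0 (blk 26, set 2) → MISS  vc=[7, 11, 14]
8: 0x73 (blk 14, set 2) → VC-HIT  vc=[7, 11, 26]
9: 0x5e (blk 11, set 3) → VC-HIT  vc=[7, 19, 26]
10: 0x76 (blk 14, set 2) → L1-HIT  vc=[7, 19, 26]

VC = [7, 19, 26]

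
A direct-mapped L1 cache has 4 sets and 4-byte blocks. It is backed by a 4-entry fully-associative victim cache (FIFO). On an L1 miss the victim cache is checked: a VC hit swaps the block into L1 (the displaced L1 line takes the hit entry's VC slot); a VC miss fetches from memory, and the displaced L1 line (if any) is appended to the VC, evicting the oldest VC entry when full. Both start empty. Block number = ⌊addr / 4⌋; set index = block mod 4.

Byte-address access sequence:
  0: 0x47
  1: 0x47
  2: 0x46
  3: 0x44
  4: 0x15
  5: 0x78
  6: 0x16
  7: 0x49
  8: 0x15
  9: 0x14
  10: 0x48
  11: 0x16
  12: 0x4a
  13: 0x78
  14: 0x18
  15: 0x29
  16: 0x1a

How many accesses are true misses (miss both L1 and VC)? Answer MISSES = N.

#0 0x47→b17/s1 MISS; vc=[]
#1 0x47→b17/s1 L1-HIT; vc=[]
#2 0x46→b17/s1 L1-HIT; vc=[]
#3 0x44→b17/s1 L1-HIT; vc=[]
#4 0x15→b5/s1 MISS; vc=[17]
#5 0x78→b30/s2 MISS; vc=[17]
#6 0x16→b5/s1 L1-HIT; vc=[17]
#7 0x49→b18/s2 MISS; vc=[17,30]
#8 0x15→b5/s1 L1-HIT; vc=[17,30]
#9 0x14→b5/s1 L1-HIT; vc=[17,30]
#10 0x48→b18/s2 L1-HIT; vc=[17,30]
#11 0x16→b5/s1 L1-HIT; vc=[17,30]
#12 0x4a→b18/s2 L1-HIT; vc=[17,30]
#13 0x78→b30/s2 VC-HIT; vc=[17,18]
#14 0x18→b6/s2 MISS; vc=[17,18,30]
#15 0x29→b10/s2 MISS; vc=[17,18,30,6]
#16 0x1a→b6/s2 VC-HIT; vc=[17,18,30,10]

MISSES = 6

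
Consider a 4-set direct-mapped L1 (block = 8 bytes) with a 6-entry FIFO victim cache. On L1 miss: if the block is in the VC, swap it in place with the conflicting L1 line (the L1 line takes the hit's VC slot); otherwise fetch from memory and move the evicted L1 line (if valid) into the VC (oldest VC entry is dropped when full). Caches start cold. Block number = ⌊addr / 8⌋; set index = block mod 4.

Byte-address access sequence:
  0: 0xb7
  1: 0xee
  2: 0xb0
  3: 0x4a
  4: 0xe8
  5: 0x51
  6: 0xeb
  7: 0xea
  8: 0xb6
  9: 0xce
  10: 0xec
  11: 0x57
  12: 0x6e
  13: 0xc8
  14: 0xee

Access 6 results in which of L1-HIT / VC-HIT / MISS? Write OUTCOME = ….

#0 0xb7→b22/s2 MISS; vc=[]
#1 0xee→b29/s1 MISS; vc=[]
#2 0xb0→b22/s2 L1-HIT; vc=[]
#3 0x4a→b9/s1 MISS; vc=[29]
#4 0xe8→b29/s1 VC-HIT; vc=[9]
#5 0x51→b10/s2 MISS; vc=[9,22]
#6 0xeb→b29/s1 L1-HIT; vc=[9,22]
#7 0xea→b29/s1 L1-HIT; vc=[9,22]
#8 0xb6→b22/s2 VC-HIT; vc=[9,10]
#9 0xce→b25/s1 MISS; vc=[9,10,29]
#10 0xec→b29/s1 VC-HIT; vc=[9,10,25]
#11 0x57→b10/s2 VC-HIT; vc=[9,22,25]
#12 0x6e→b13/s1 MISS; vc=[9,22,25,29]
#13 0xc8→b25/s1 VC-HIT; vc=[9,22,13,29]
#14 0xee→b29/s1 VC-HIT; vc=[9,22,13,25]

OUTCOME = L1-HIT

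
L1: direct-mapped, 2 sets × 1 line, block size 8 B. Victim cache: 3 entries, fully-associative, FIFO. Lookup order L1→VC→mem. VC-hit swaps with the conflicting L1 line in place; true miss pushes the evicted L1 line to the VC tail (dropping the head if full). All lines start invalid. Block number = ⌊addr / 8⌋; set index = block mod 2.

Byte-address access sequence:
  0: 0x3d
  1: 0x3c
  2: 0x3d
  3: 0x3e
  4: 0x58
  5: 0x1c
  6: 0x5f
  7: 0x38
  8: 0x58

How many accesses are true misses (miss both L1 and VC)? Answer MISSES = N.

MISSES = 3

  [0] addr=0x3d blk=7 s=1: MISS | VC []
  [1] addr=0x3c blk=7 s=1: L1-HIT | VC []
  [2] addr=0x3d blk=7 s=1: L1-HIT | VC []
  [3] addr=0x3e blk=7 s=1: L1-HIT | VC []
  [4] addr=0x58 blk=11 s=1: MISS | VC [7]
  [5] addr=0x1c blk=3 s=1: MISS | VC [7, 11]
  [6] addr=0x5f blk=11 s=1: VC-HIT | VC [7, 3]
  [7] addr=0x38 blk=7 s=1: VC-HIT | VC [11, 3]
  [8] addr=0x58 blk=11 s=1: VC-HIT | VC [7, 3]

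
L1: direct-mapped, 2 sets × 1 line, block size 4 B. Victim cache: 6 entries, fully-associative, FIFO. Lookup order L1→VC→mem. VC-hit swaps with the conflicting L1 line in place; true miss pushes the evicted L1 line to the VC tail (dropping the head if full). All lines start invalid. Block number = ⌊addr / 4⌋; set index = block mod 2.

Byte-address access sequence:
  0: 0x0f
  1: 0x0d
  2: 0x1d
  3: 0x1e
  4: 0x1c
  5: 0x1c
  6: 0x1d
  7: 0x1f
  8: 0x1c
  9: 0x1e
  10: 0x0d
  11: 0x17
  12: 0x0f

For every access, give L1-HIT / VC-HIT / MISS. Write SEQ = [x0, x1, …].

SEQ = [MISS, L1-HIT, MISS, L1-HIT, L1-HIT, L1-HIT, L1-HIT, L1-HIT, L1-HIT, L1-HIT, VC-HIT, MISS, VC-HIT]

  [0] addr=0xf blk=3 s=1: MISS | VC []
  [1] addr=0xd blk=3 s=1: L1-HIT | VC []
  [2] addr=0x1d blk=7 s=1: MISS | VC [3]
  [3] addr=0x1e blk=7 s=1: L1-HIT | VC [3]
  [4] addr=0x1c blk=7 s=1: L1-HIT | VC [3]
  [5] addr=0x1c blk=7 s=1: L1-HIT | VC [3]
  [6] addr=0x1d blk=7 s=1: L1-HIT | VC [3]
  [7] addr=0x1f blk=7 s=1: L1-HIT | VC [3]
  [8] addr=0x1c blk=7 s=1: L1-HIT | VC [3]
  [9] addr=0x1e blk=7 s=1: L1-HIT | VC [3]
  [10] addr=0xd blk=3 s=1: VC-HIT | VC [7]
  [11] addr=0x17 blk=5 s=1: MISS | VC [7, 3]
  [12] addr=0xf blk=3 s=1: VC-HIT | VC [7, 5]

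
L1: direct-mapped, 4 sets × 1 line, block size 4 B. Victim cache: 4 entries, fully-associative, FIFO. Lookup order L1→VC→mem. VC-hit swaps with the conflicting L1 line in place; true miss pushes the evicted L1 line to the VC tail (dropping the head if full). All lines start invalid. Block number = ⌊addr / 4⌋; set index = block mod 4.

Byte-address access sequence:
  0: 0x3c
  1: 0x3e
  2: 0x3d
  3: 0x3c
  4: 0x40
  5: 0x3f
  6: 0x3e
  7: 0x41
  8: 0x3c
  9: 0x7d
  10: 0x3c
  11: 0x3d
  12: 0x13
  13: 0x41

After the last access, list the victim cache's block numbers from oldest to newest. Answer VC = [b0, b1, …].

VC = [31, 4]

#0 0x3c→b15/s3 MISS; vc=[]
#1 0x3e→b15/s3 L1-HIT; vc=[]
#2 0x3d→b15/s3 L1-HIT; vc=[]
#3 0x3c→b15/s3 L1-HIT; vc=[]
#4 0x40→b16/s0 MISS; vc=[]
#5 0x3f→b15/s3 L1-HIT; vc=[]
#6 0x3e→b15/s3 L1-HIT; vc=[]
#7 0x41→b16/s0 L1-HIT; vc=[]
#8 0x3c→b15/s3 L1-HIT; vc=[]
#9 0x7d→b31/s3 MISS; vc=[15]
#10 0x3c→b15/s3 VC-HIT; vc=[31]
#11 0x3d→b15/s3 L1-HIT; vc=[31]
#12 0x13→b4/s0 MISS; vc=[31,16]
#13 0x41→b16/s0 VC-HIT; vc=[31,4]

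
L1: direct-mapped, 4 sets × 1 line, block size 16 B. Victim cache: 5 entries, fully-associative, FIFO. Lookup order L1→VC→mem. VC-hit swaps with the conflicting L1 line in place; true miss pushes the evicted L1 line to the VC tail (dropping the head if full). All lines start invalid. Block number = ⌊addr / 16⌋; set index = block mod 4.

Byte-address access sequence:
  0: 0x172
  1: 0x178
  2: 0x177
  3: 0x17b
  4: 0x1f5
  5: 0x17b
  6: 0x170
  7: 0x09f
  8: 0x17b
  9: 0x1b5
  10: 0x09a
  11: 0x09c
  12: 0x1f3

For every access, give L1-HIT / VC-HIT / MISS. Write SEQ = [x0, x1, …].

0: 0x172 (blk 23, set 3) → MISS  vc=[]
1: 0x178 (blk 23, set 3) → L1-HIT  vc=[]
2: 0x177 (blk 23, set 3) → L1-HIT  vc=[]
3: 0x17b (blk 23, set 3) → L1-HIT  vc=[]
4: 0x1f5 (blk 31, set 3) → MISS  vc=[23]
5: 0x17b (blk 23, set 3) → VC-HIT  vc=[31]
6: 0x170 (blk 23, set 3) → L1-HIT  vc=[31]
7: 0x9f (blk 9, set 1) → MISS  vc=[31]
8: 0x17b (blk 23, set 3) → L1-HIT  vc=[31]
9: 0x1b5 (blk 27, set 3) → MISS  vc=[31, 23]
10: 0x9a (blk 9, set 1) → L1-HIT  vc=[31, 23]
11: 0x9c (blk 9, set 1) → L1-HIT  vc=[31, 23]
12: 0x1f3 (blk 31, set 3) → VC-HIT  vc=[27, 23]

SEQ = [MISS, L1-HIT, L1-HIT, L1-HIT, MISS, VC-HIT, L1-HIT, MISS, L1-HIT, MISS, L1-HIT, L1-HIT, VC-HIT]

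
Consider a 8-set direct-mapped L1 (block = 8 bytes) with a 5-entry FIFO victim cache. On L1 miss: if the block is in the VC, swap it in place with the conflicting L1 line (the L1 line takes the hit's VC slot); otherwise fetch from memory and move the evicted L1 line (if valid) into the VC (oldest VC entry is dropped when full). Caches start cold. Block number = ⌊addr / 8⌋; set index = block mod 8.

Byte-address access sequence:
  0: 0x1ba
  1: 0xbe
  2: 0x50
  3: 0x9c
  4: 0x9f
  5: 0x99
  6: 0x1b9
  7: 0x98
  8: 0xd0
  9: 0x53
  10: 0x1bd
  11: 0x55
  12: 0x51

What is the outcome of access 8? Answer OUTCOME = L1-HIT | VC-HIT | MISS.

OUTCOME = MISS

  [0] addr=0x1ba blk=55 s=7: MISS | VC []
  [1] addr=0xbe blk=23 s=7: MISS | VC [55]
  [2] addr=0x50 blk=10 s=2: MISS | VC [55]
  [3] addr=0x9c blk=19 s=3: MISS | VC [55]
  [4] addr=0x9f blk=19 s=3: L1-HIT | VC [55]
  [5] addr=0x99 blk=19 s=3: L1-HIT | VC [55]
  [6] addr=0x1b9 blk=55 s=7: VC-HIT | VC [23]
  [7] addr=0x98 blk=19 s=3: L1-HIT | VC [23]
  [8] addr=0xd0 blk=26 s=2: MISS | VC [23, 10]
  [9] addr=0x53 blk=10 s=2: VC-HIT | VC [23, 26]
  [10] addr=0x1bd blk=55 s=7: L1-HIT | VC [23, 26]
  [11] addr=0x55 blk=10 s=2: L1-HIT | VC [23, 26]
  [12] addr=0x51 blk=10 s=2: L1-HIT | VC [23, 26]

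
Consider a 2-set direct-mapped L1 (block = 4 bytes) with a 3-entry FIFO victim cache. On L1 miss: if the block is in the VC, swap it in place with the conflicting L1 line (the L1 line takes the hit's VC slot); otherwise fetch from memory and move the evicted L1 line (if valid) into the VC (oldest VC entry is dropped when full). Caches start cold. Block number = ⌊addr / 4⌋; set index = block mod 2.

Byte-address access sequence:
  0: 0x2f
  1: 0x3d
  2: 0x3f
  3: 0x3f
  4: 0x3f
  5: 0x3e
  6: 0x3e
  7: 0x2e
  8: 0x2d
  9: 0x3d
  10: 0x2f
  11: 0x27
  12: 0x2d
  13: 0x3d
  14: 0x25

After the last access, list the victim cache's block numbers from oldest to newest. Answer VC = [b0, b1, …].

VC = [11, 15]

#0 0x2f→b11/s1 MISS; vc=[]
#1 0x3d→b15/s1 MISS; vc=[11]
#2 0x3f→b15/s1 L1-HIT; vc=[11]
#3 0x3f→b15/s1 L1-HIT; vc=[11]
#4 0x3f→b15/s1 L1-HIT; vc=[11]
#5 0x3e→b15/s1 L1-HIT; vc=[11]
#6 0x3e→b15/s1 L1-HIT; vc=[11]
#7 0x2e→b11/s1 VC-HIT; vc=[15]
#8 0x2d→b11/s1 L1-HIT; vc=[15]
#9 0x3d→b15/s1 VC-HIT; vc=[11]
#10 0x2f→b11/s1 VC-HIT; vc=[15]
#11 0x27→b9/s1 MISS; vc=[15,11]
#12 0x2d→b11/s1 VC-HIT; vc=[15,9]
#13 0x3d→b15/s1 VC-HIT; vc=[11,9]
#14 0x25→b9/s1 VC-HIT; vc=[11,15]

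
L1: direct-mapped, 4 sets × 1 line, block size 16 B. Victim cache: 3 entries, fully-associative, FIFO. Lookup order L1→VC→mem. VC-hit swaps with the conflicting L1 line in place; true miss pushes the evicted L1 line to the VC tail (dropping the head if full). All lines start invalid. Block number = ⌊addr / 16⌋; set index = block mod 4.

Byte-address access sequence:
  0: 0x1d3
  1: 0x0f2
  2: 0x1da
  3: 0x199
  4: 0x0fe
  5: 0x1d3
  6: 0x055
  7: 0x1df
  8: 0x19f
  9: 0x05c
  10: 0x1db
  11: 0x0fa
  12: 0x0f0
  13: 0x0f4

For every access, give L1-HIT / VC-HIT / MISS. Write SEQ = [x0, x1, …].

SEQ = [MISS, MISS, L1-HIT, MISS, L1-HIT, VC-HIT, MISS, VC-HIT, VC-HIT, VC-HIT, VC-HIT, L1-HIT, L1-HIT, L1-HIT]

0: 0x1d3 (blk 29, set 1) → MISS  vc=[]
1: 0xf2 (blk 15, set 3) → MISS  vc=[]
2: 0x1da (blk 29, set 1) → L1-HIT  vc=[]
3: 0x199 (blk 25, set 1) → MISS  vc=[29]
4: 0xfe (blk 15, set 3) → L1-HIT  vc=[29]
5: 0x1d3 (blk 29, set 1) → VC-HIT  vc=[25]
6: 0x55 (blk 5, set 1) → MISS  vc=[25, 29]
7: 0x1df (blk 29, set 1) → VC-HIT  vc=[25, 5]
8: 0x19f (blk 25, set 1) → VC-HIT  vc=[29, 5]
9: 0x5c (blk 5, set 1) → VC-HIT  vc=[29, 25]
10: 0x1db (blk 29, set 1) → VC-HIT  vc=[5, 25]
11: 0xfa (blk 15, set 3) → L1-HIT  vc=[5, 25]
12: 0xf0 (blk 15, set 3) → L1-HIT  vc=[5, 25]
13: 0xf4 (blk 15, set 3) → L1-HIT  vc=[5, 25]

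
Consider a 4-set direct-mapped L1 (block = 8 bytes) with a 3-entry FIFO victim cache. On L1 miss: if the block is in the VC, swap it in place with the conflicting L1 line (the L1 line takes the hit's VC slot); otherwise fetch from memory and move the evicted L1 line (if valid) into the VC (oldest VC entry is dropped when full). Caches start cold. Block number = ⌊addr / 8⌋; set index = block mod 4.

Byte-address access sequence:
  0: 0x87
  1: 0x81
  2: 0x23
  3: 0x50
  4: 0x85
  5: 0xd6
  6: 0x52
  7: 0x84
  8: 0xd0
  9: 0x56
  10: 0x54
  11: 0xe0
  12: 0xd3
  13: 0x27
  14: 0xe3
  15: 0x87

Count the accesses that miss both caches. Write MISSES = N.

MISSES = 5

#0 0x87→b16/s0 MISS; vc=[]
#1 0x81→b16/s0 L1-HIT; vc=[]
#2 0x23→b4/s0 MISS; vc=[16]
#3 0x50→b10/s2 MISS; vc=[16]
#4 0x85→b16/s0 VC-HIT; vc=[4]
#5 0xd6→b26/s2 MISS; vc=[4,10]
#6 0x52→b10/s2 VC-HIT; vc=[4,26]
#7 0x84→b16/s0 L1-HIT; vc=[4,26]
#8 0xd0→b26/s2 VC-HIT; vc=[4,10]
#9 0x56→b10/s2 VC-HIT; vc=[4,26]
#10 0x54→b10/s2 L1-HIT; vc=[4,26]
#11 0xe0→b28/s0 MISS; vc=[4,26,16]
#12 0xd3→b26/s2 VC-HIT; vc=[4,10,16]
#13 0x27→b4/s0 VC-HIT; vc=[28,10,16]
#14 0xe3→b28/s0 VC-HIT; vc=[4,10,16]
#15 0x87→b16/s0 VC-HIT; vc=[4,10,28]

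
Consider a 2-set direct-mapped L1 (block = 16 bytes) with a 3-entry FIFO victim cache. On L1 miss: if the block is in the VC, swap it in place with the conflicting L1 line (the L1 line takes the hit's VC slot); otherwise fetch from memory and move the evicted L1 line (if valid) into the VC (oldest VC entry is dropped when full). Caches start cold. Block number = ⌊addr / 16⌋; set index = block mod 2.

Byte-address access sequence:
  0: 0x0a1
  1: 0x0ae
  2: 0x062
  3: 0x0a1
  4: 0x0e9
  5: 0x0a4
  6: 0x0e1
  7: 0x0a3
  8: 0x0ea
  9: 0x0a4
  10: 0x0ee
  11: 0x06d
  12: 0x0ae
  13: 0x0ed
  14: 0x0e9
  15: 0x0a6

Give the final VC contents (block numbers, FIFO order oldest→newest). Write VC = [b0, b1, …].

  [0] addr=0xa1 blk=10 s=0: MISS | VC []
  [1] addr=0xae blk=10 s=0: L1-HIT | VC []
  [2] addr=0x62 blk=6 s=0: MISS | VC [10]
  [3] addr=0xa1 blk=10 s=0: VC-HIT | VC [6]
  [4] addr=0xe9 blk=14 s=0: MISS | VC [6, 10]
  [5] addr=0xa4 blk=10 s=0: VC-HIT | VC [6, 14]
  [6] addr=0xe1 blk=14 s=0: VC-HIT | VC [6, 10]
  [7] addr=0xa3 blk=10 s=0: VC-HIT | VC [6, 14]
  [8] addr=0xea blk=14 s=0: VC-HIT | VC [6, 10]
  [9] addr=0xa4 blk=10 s=0: VC-HIT | VC [6, 14]
  [10] addr=0xee blk=14 s=0: VC-HIT | VC [6, 10]
  [11] addr=0x6d blk=6 s=0: VC-HIT | VC [14, 10]
  [12] addr=0xae blk=10 s=0: VC-HIT | VC [14, 6]
  [13] addr=0xed blk=14 s=0: VC-HIT | VC [10, 6]
  [14] addr=0xe9 blk=14 s=0: L1-HIT | VC [10, 6]
  [15] addr=0xa6 blk=10 s=0: VC-HIT | VC [14, 6]

VC = [14, 6]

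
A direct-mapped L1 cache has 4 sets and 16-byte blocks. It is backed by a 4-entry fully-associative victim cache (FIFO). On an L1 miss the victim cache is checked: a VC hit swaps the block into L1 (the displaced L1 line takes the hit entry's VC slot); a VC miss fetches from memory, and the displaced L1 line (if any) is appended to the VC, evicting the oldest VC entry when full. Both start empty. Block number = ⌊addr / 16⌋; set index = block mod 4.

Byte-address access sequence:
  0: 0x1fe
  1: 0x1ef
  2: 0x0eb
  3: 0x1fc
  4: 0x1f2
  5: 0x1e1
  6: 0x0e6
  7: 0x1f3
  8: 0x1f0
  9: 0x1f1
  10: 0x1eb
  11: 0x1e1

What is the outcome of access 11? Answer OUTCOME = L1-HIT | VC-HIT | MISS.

0: 0x1fe (blk 31, set 3) → MISS  vc=[]
1: 0x1ef (blk 30, set 2) → MISS  vc=[]
2: 0xeb (blk 14, set 2) → MISS  vc=[30]
3: 0x1fc (blk 31, set 3) → L1-HIT  vc=[30]
4: 0x1f2 (blk 31, set 3) → L1-HIT  vc=[30]
5: 0x1e1 (blk 30, set 2) → VC-HIT  vc=[14]
6: 0xe6 (blk 14, set 2) → VC-HIT  vc=[30]
7: 0x1f3 (blk 31, set 3) → L1-HIT  vc=[30]
8: 0x1f0 (blk 31, set 3) → L1-HIT  vc=[30]
9: 0x1f1 (blk 31, set 3) → L1-HIT  vc=[30]
10: 0x1eb (blk 30, set 2) → VC-HIT  vc=[14]
11: 0x1e1 (blk 30, set 2) → L1-HIT  vc=[14]

OUTCOME = L1-HIT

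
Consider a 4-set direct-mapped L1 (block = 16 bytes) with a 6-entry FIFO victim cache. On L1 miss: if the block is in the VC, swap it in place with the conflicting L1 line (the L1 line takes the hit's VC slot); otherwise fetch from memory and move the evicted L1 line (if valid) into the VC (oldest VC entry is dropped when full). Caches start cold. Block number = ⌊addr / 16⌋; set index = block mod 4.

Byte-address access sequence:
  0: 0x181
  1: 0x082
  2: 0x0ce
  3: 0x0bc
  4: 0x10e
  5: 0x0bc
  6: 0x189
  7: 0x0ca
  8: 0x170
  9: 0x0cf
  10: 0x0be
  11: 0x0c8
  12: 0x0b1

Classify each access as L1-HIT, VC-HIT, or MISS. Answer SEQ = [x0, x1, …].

  [0] addr=0x181 blk=24 s=0: MISS | VC []
  [1] addr=0x82 blk=8 s=0: MISS | VC [24]
  [2] addr=0xce blk=12 s=0: MISS | VC [24, 8]
  [3] addr=0xbc blk=11 s=3: MISS | VC [24, 8]
  [4] addr=0x10e blk=16 s=0: MISS | VC [24, 8, 12]
  [5] addr=0xbc blk=11 s=3: L1-HIT | VC [24, 8, 12]
  [6] addr=0x189 blk=24 s=0: VC-HIT | VC [16, 8, 12]
  [7] addr=0xca blk=12 s=0: VC-HIT | VC [16, 8, 24]
  [8] addr=0x170 blk=23 s=3: MISS | VC [16, 8, 24, 11]
  [9] addr=0xcf blk=12 s=0: L1-HIT | VC [16, 8, 24, 11]
  [10] addr=0xbe blk=11 s=3: VC-HIT | VC [16, 8, 24, 23]
  [11] addr=0xc8 blk=12 s=0: L1-HIT | VC [16, 8, 24, 23]
  [12] addr=0xb1 blk=11 s=3: L1-HIT | VC [16, 8, 24, 23]

SEQ = [MISS, MISS, MISS, MISS, MISS, L1-HIT, VC-HIT, VC-HIT, MISS, L1-HIT, VC-HIT, L1-HIT, L1-HIT]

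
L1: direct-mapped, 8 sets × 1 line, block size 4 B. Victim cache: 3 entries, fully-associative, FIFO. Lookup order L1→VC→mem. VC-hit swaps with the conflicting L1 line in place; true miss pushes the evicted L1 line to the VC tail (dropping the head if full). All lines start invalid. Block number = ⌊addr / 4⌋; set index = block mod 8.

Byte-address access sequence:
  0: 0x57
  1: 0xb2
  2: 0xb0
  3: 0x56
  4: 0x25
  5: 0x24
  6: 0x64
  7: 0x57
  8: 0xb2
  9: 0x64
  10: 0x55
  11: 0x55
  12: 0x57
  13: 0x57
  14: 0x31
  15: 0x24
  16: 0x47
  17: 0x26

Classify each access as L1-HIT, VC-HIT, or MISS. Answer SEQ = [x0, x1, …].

0: 0x57 (blk 21, set 5) → MISS  vc=[]
1: 0xb2 (blk 44, set 4) → MISS  vc=[]
2: 0xb0 (blk 44, set 4) → L1-HIT  vc=[]
3: 0x56 (blk 21, set 5) → L1-HIT  vc=[]
4: 0x25 (blk 9, set 1) → MISS  vc=[]
5: 0x24 (blk 9, set 1) → L1-HIT  vc=[]
6: 0x64 (blk 25, set 1) → MISS  vc=[9]
7: 0x57 (blk 21, set 5) → L1-HIT  vc=[9]
8: 0xb2 (blk 44, set 4) → L1-HIT  vc=[9]
9: 0x64 (blk 25, set 1) → L1-HIT  vc=[9]
10: 0x55 (blk 21, set 5) → L1-HIT  vc=[9]
11: 0x55 (blk 21, set 5) → L1-HIT  vc=[9]
12: 0x57 (blk 21, set 5) → L1-HIT  vc=[9]
13: 0x57 (blk 21, set 5) → L1-HIT  vc=[9]
14: 0x31 (blk 12, set 4) → MISS  vc=[9, 44]
15: 0x24 (blk 9, set 1) → VC-HIT  vc=[25, 44]
16: 0x47 (blk 17, set 1) → MISS  vc=[25, 44, 9]
17: 0x26 (blk 9, set 1) → VC-HIT  vc=[25, 44, 17]

SEQ = [MISS, MISS, L1-HIT, L1-HIT, MISS, L1-HIT, MISS, L1-HIT, L1-HIT, L1-HIT, L1-HIT, L1-HIT, L1-HIT, L1-HIT, MISS, VC-HIT, MISS, VC-HIT]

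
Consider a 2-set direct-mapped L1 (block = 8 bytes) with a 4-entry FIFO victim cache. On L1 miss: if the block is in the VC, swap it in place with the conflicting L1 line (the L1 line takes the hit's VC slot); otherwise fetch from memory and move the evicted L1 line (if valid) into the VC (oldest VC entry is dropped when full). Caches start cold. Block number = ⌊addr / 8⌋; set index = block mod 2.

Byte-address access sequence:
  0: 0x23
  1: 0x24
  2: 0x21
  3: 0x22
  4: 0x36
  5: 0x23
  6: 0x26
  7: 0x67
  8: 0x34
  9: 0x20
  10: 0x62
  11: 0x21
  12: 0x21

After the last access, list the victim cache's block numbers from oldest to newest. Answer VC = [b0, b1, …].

VC = [12, 6]

#0 0x23→b4/s0 MISS; vc=[]
#1 0x24→b4/s0 L1-HIT; vc=[]
#2 0x21→b4/s0 L1-HIT; vc=[]
#3 0x22→b4/s0 L1-HIT; vc=[]
#4 0x36→b6/s0 MISS; vc=[4]
#5 0x23→b4/s0 VC-HIT; vc=[6]
#6 0x26→b4/s0 L1-HIT; vc=[6]
#7 0x67→b12/s0 MISS; vc=[6,4]
#8 0x34→b6/s0 VC-HIT; vc=[12,4]
#9 0x20→b4/s0 VC-HIT; vc=[12,6]
#10 0x62→b12/s0 VC-HIT; vc=[4,6]
#11 0x21→b4/s0 VC-HIT; vc=[12,6]
#12 0x21→b4/s0 L1-HIT; vc=[12,6]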